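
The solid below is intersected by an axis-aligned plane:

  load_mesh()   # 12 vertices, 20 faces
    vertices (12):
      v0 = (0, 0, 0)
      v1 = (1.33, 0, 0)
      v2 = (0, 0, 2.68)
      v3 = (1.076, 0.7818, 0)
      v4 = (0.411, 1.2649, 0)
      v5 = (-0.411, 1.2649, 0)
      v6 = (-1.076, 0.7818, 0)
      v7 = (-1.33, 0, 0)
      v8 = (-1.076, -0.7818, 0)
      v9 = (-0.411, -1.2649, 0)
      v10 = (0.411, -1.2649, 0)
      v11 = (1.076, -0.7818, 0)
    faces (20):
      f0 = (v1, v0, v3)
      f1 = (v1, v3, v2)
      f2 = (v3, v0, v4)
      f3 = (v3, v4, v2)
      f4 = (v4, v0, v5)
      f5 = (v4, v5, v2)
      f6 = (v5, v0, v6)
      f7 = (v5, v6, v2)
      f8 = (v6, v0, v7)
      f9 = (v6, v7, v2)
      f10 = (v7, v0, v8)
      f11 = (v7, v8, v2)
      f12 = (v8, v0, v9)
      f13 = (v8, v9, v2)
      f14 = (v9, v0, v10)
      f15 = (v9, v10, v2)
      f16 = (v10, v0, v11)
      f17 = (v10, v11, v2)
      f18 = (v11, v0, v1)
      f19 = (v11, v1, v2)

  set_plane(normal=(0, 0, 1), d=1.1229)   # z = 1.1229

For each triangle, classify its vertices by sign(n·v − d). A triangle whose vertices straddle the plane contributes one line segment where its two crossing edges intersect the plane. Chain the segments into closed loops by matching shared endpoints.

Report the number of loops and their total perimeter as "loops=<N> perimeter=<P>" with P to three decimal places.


Straddling triangles (10 of 20):
  (v1,v3,v2) [--+] → (0.625164, 0.454232, 1.1229)–(0.77274, 0, 1.1229)  len=0.4776
  (v3,v4,v2) [--+] → (0.238794, 0.734916, 1.1229)–(0.625164, 0.454232, 1.1229)  len=0.4776
  (v4,v5,v2) [--+] → (-0.238794, 0.734916, 1.1229)–(0.238794, 0.734916, 1.1229)  len=0.4776
  (v5,v6,v2) [--+] → (-0.625164, 0.454232, 1.1229)–(-0.238794, 0.734916, 1.1229)  len=0.4776
  (v6,v7,v2) [--+] → (-0.77274, 0, 1.1229)–(-0.625164, 0.454232, 1.1229)  len=0.4776
  (v7,v8,v2) [--+] → (-0.625164, -0.454232, 1.1229)–(-0.77274, 0, 1.1229)  len=0.4776
  (v8,v9,v2) [--+] → (-0.238794, -0.734916, 1.1229)–(-0.625164, -0.454232, 1.1229)  len=0.4776
  (v9,v10,v2) [--+] → (0.238794, -0.734916, 1.1229)–(-0.238794, -0.734916, 1.1229)  len=0.4776
  (v10,v11,v2) [--+] → (0.625164, -0.454232, 1.1229)–(0.238794, -0.734916, 1.1229)  len=0.4776
  (v11,v1,v2) [--+] → (0.77274, 0, 1.1229)–(0.625164, -0.454232, 1.1229)  len=0.4776

Chained into 1 loop(s):
  loop 1: 10 segments, perimeter = 4.7758
Total perimeter = 4.776

loops=1 perimeter=4.776


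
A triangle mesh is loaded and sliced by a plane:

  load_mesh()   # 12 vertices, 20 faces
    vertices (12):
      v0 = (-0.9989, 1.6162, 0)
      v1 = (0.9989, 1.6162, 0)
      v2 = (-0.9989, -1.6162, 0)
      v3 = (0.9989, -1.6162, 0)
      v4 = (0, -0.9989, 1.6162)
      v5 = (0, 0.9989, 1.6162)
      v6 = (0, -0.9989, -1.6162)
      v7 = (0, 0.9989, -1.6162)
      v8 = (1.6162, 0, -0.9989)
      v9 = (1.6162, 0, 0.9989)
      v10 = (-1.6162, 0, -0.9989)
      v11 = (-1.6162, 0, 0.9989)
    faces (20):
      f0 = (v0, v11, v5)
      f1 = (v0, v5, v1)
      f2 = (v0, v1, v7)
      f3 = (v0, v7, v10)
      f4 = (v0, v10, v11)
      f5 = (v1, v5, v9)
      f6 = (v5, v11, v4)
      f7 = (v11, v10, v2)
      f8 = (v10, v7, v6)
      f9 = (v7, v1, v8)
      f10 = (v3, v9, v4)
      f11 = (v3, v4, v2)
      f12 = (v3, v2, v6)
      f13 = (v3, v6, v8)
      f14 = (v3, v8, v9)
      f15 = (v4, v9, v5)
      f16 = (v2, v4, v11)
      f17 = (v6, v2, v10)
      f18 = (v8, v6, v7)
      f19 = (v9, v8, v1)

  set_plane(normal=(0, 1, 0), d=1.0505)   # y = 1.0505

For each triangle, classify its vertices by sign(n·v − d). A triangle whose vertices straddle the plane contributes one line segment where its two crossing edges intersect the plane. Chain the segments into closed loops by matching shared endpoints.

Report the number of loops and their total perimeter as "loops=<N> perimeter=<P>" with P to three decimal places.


loops=1 perimeter=8.133

Straddling triangles (8 of 20):
  (v0,v11,v5) [+--] → (-1.21497, 1.0505, 0.349634)–(-0.0834979, 1.0505, 1.4811)  len=1.6001
  (v0,v5,v1) [+-+] → (-0.0834979, 1.0505, 1.4811)–(0.0834979, 1.0505, 1.4811)  len=0.1670
  (v0,v1,v7) [++-] → (0.0834979, 1.0505, -1.4811)–(-0.0834979, 1.0505, -1.4811)  len=0.1670
  (v0,v7,v10) [+--] → (-0.0834979, 1.0505, -1.4811)–(-1.21497, 1.0505, -0.349634)  len=1.6001
  (v0,v10,v11) [+--] → (-1.21497, 1.0505, -0.349634)–(-1.21497, 1.0505, 0.349634)  len=0.6993
  (v1,v5,v9) [+--] → (0.0834979, 1.0505, 1.4811)–(1.21497, 1.0505, 0.349634)  len=1.6001
  (v7,v1,v8) [-+-] → (0.0834979, 1.0505, -1.4811)–(1.21497, 1.0505, -0.349634)  len=1.6001
  (v9,v8,v1) [--+] → (1.21497, 1.0505, -0.349634)–(1.21497, 1.0505, 0.349634)  len=0.6993

Chained into 1 loop(s):
  loop 1: 8 segments, perimeter = 8.1331
Total perimeter = 8.133


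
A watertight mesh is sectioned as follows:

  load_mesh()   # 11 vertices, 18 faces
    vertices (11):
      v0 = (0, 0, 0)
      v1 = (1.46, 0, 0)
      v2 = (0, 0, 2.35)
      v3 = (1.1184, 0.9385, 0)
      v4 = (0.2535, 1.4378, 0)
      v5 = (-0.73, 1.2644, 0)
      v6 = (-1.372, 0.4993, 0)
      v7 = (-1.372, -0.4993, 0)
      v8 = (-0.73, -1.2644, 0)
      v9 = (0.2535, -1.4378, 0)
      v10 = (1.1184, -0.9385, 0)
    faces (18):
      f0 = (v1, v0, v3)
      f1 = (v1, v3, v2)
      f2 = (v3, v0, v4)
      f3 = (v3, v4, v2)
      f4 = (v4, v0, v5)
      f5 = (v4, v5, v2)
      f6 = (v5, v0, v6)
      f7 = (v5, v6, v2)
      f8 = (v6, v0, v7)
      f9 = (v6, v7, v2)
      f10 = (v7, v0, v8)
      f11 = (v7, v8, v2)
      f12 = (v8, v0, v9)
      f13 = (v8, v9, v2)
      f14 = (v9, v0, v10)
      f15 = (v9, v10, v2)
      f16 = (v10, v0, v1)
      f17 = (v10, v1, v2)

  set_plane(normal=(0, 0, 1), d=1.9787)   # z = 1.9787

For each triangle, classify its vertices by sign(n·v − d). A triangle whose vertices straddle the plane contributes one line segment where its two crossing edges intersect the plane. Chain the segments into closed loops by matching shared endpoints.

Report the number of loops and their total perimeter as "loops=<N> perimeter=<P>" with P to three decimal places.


Straddling triangles (9 of 18):
  (v1,v3,v2) [--+] → (0.176707, 0.148283, 1.9787)–(0.23068, 0, 1.9787)  len=0.1578
  (v3,v4,v2) [--+] → (0.040053, 0.227172, 1.9787)–(0.176707, 0.148283, 1.9787)  len=0.1578
  (v4,v5,v2) [--+] → (-0.11534, 0.199775, 1.9787)–(0.040053, 0.227172, 1.9787)  len=0.1578
  (v5,v6,v2) [--+] → (-0.216776, 0.0788894, 1.9787)–(-0.11534, 0.199775, 1.9787)  len=0.1578
  (v6,v7,v2) [--+] → (-0.216776, -0.0788894, 1.9787)–(-0.216776, 0.0788894, 1.9787)  len=0.1578
  (v7,v8,v2) [--+] → (-0.11534, -0.199775, 1.9787)–(-0.216776, -0.0788894, 1.9787)  len=0.1578
  (v8,v9,v2) [--+] → (0.040053, -0.227172, 1.9787)–(-0.11534, -0.199775, 1.9787)  len=0.1578
  (v9,v10,v2) [--+] → (0.176707, -0.148283, 1.9787)–(0.040053, -0.227172, 1.9787)  len=0.1578
  (v10,v1,v2) [--+] → (0.23068, 0, 1.9787)–(0.176707, -0.148283, 1.9787)  len=0.1578

Chained into 1 loop(s):
  loop 1: 9 segments, perimeter = 1.4202
Total perimeter = 1.420

loops=1 perimeter=1.420


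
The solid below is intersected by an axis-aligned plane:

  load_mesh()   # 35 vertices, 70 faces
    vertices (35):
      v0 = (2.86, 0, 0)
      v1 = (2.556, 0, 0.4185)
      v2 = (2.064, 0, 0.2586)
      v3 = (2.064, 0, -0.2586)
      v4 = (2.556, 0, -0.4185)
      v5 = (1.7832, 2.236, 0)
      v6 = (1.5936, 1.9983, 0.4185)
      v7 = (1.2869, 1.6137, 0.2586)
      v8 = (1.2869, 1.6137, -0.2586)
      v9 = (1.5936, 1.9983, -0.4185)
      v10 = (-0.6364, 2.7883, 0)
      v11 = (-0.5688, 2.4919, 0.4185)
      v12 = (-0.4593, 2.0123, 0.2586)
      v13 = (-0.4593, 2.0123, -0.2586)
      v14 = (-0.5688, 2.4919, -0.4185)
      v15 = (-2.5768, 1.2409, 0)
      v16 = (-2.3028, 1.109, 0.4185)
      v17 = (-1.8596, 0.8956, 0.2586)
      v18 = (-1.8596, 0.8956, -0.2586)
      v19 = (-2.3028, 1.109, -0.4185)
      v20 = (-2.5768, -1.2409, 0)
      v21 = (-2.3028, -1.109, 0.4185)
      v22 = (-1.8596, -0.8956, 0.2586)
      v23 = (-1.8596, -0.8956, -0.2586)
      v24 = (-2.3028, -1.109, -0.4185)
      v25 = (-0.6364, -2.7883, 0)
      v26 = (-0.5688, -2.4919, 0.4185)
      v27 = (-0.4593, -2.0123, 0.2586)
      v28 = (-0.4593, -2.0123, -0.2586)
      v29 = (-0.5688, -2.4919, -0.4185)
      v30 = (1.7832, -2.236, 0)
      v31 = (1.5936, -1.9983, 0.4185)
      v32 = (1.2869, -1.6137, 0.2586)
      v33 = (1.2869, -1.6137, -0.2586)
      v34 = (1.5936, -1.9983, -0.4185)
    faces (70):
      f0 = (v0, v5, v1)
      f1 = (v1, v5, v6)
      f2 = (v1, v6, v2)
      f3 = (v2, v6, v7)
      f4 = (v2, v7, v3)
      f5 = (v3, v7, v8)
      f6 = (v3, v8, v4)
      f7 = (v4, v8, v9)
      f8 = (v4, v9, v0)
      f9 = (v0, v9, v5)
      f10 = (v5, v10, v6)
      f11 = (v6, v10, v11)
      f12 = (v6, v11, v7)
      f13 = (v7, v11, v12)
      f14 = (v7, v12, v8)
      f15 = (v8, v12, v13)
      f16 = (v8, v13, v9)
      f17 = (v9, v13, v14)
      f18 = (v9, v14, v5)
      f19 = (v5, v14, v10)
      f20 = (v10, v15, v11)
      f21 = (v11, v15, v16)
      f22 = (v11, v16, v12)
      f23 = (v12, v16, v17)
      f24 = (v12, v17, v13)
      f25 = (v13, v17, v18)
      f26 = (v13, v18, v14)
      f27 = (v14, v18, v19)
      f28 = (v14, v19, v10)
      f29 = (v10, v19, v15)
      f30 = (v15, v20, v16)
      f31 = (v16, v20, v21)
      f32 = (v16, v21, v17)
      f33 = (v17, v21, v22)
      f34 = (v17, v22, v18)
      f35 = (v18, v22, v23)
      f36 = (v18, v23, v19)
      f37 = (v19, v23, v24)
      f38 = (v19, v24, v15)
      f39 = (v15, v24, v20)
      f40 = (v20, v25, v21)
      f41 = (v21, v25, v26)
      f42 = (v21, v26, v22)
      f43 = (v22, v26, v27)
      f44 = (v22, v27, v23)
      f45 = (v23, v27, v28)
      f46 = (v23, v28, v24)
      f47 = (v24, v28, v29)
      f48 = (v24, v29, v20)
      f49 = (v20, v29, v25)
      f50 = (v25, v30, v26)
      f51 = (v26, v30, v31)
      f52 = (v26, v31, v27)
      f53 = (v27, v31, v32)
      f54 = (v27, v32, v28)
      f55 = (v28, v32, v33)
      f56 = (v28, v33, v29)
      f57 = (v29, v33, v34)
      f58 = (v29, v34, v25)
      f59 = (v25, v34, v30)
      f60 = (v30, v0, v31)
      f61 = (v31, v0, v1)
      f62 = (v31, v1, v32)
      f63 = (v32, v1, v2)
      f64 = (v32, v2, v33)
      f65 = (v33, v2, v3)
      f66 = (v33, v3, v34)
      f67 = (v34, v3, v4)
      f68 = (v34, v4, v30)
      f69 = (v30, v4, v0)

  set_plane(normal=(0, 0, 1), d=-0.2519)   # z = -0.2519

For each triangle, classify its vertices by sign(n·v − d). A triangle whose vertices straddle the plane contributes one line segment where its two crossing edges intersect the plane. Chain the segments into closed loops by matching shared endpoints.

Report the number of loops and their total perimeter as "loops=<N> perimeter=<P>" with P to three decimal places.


Straddling triangles (28 of 70):
  (v2,v7,v3) [++-] → (2.05393, 0.0209045, -0.2519)–(2.064, 0, -0.2519)  len=0.0232
  (v3,v7,v8) [-+-] → (2.05393, 0.0209045, -0.2519)–(1.2869, 1.6137, -0.2519)  len=1.7679
  (v4,v9,v0) [--+] → (2.09774, 1.2028, -0.2519)–(2.67702, 0, -0.2519)  len=1.3350
  (v0,v9,v5) [+-+] → (2.09774, 1.2028, -0.2519)–(1.66908, 2.09293, -0.2519)  len=0.9880
  (v7,v12,v8) [++-] → (1.26428, 1.61886, -0.2519)–(1.2869, 1.6137, -0.2519)  len=0.0232
  (v8,v12,v13) [-+-] → (1.26428, 1.61886, -0.2519)–(-0.4593, 2.0123, -0.2519)  len=1.7679
  (v9,v14,v5) [--+] → (0.367504, 2.39003, -0.2519)–(1.66908, 2.09293, -0.2519)  len=1.3351
  (v5,v14,v10) [+-+] → (0.367504, 2.39003, -0.2519)–(-0.595711, 2.60989, -0.2519)  len=0.9880
  (v12,v17,v13) [++-] → (-0.47744, 1.99783, -0.2519)–(-0.4593, 2.0123, -0.2519)  len=0.0232
  (v13,v17,v18) [-+-] → (-0.47744, 1.99783, -0.2519)–(-1.8596, 0.8956, -0.2519)  len=1.7678
  (v14,v19,v10) [--+] → (-1.63943, 1.77751, -0.2519)–(-0.595711, 2.60989, -0.2519)  len=1.3350
  (v10,v19,v15) [+-+] → (-1.63943, 1.77751, -0.2519)–(-2.41188, 1.16151, -0.2519)  len=0.9880
  (v17,v22,v18) [++-] → (-1.8596, 0.872396, -0.2519)–(-1.8596, 0.8956, -0.2519)  len=0.0232
  (v18,v22,v23) [-+-] → (-1.8596, 0.872396, -0.2519)–(-1.8596, -0.8956, -0.2519)  len=1.7680
  (v19,v24,v15) [--+] → (-2.41188, -0.173532, -0.2519)–(-2.41188, 1.16151, -0.2519)  len=1.3350
  (v15,v24,v20) [+-+] → (-2.41188, -0.173532, -0.2519)–(-2.41188, -1.16151, -0.2519)  len=0.9880
  (v22,v27,v23) [++-] → (-1.84146, -0.910066, -0.2519)–(-1.8596, -0.8956, -0.2519)  len=0.0232
  (v23,v27,v28) [-+-] → (-1.84146, -0.910066, -0.2519)–(-0.4593, -2.0123, -0.2519)  len=1.7678
  (v24,v29,v20) [--+] → (-1.36816, -1.99389, -0.2519)–(-2.41188, -1.16151, -0.2519)  len=1.3350
  (v20,v29,v25) [+-+] → (-1.36816, -1.99389, -0.2519)–(-0.595711, -2.60989, -0.2519)  len=0.9880
  (v27,v32,v28) [++-] → (-0.436679, -2.00714, -0.2519)–(-0.4593, -2.0123, -0.2519)  len=0.0232
  (v28,v32,v33) [-+-] → (-0.436679, -2.00714, -0.2519)–(1.2869, -1.6137, -0.2519)  len=1.7679
  (v29,v34,v25) [--+] → (0.705863, -2.31279, -0.2519)–(-0.595711, -2.60989, -0.2519)  len=1.3351
  (v25,v34,v30) [+-+] → (0.705863, -2.31279, -0.2519)–(1.66908, -2.09293, -0.2519)  len=0.9880
  (v32,v2,v33) [++-] → (1.29697, -1.5928, -0.2519)–(1.2869, -1.6137, -0.2519)  len=0.0232
  (v33,v2,v3) [-+-] → (1.29697, -1.5928, -0.2519)–(2.064, 0, -0.2519)  len=1.7679
  (v34,v4,v30) [--+] → (2.24836, -0.890126, -0.2519)–(1.66908, -2.09293, -0.2519)  len=1.3350
  (v30,v4,v0) [+-+] → (2.24836, -0.890126, -0.2519)–(2.67702, 0, -0.2519)  len=0.9880

Chained into 2 loop(s):
  loop 1: 14 segments, perimeter = 12.5377
  loop 2: 14 segments, perimeter = 16.2611
Total perimeter = 28.799

loops=2 perimeter=28.799


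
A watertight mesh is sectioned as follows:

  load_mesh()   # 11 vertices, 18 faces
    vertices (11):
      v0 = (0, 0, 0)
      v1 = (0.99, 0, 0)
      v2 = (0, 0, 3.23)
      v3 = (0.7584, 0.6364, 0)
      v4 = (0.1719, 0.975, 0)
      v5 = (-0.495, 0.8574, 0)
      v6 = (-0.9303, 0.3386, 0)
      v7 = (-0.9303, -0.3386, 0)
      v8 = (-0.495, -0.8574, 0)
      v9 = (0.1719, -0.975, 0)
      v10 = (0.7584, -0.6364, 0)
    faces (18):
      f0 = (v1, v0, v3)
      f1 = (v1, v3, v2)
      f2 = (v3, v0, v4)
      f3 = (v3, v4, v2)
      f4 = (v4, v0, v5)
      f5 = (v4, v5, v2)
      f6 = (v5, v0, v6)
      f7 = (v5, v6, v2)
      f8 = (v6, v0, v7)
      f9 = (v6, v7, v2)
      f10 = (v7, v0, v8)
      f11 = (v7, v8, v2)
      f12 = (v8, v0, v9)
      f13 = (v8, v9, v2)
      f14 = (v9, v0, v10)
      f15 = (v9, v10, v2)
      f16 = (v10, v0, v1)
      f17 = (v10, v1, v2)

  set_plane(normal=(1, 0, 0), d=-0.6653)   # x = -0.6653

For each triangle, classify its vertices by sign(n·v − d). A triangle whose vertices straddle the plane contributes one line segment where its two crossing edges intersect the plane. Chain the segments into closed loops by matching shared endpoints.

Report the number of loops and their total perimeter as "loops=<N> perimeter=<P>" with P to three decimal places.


loops=1 perimeter=3.810

Straddling triangles (6 of 18):
  (v5,v0,v6) [++-] → (-0.6653, 0.242148, 0)–(-0.6653, 0.654433, 0)  len=0.4123
  (v5,v6,v2) [+-+] → (-0.6653, 0.654433, 0)–(-0.6653, 0.242148, 0.92008)  len=1.0082
  (v6,v0,v7) [-+-] → (-0.6653, 0.242148, 0)–(-0.6653, -0.242148, 0)  len=0.4843
  (v6,v7,v2) [--+] → (-0.6653, -0.242148, 0.92008)–(-0.6653, 0.242148, 0.92008)  len=0.4843
  (v7,v0,v8) [-++] → (-0.6653, -0.242148, 0)–(-0.6653, -0.654433, 0)  len=0.4123
  (v7,v8,v2) [-++] → (-0.6653, -0.654433, 0)–(-0.6653, -0.242148, 0.92008)  len=1.0082

Chained into 1 loop(s):
  loop 1: 6 segments, perimeter = 3.8096
Total perimeter = 3.810


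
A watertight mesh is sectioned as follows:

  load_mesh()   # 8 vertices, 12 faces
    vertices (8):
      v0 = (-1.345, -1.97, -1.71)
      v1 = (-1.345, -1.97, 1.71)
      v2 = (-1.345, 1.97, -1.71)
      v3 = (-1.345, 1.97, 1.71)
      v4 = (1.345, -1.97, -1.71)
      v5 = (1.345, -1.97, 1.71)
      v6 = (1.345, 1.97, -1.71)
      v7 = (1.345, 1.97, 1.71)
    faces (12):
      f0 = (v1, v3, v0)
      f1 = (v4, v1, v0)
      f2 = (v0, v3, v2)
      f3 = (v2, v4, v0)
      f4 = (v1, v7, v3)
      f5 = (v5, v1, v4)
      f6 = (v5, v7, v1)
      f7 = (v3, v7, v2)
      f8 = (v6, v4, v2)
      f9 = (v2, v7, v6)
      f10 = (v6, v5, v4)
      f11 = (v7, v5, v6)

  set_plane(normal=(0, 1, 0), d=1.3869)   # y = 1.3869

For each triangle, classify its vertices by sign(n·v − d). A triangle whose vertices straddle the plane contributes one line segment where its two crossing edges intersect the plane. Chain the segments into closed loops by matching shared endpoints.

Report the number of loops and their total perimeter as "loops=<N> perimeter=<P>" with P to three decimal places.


Straddling triangles (8 of 12):
  (v1,v3,v0) [-+-] → (-1.345, 1.3869, 1.71)–(-1.345, 1.3869, 1.20386)  len=0.5061
  (v0,v3,v2) [-++] → (-1.345, 1.3869, 1.20386)–(-1.345, 1.3869, -1.71)  len=2.9139
  (v2,v4,v0) [+--] → (-0.946894, 1.3869, -1.71)–(-1.345, 1.3869, -1.71)  len=0.3981
  (v1,v7,v3) [-++] → (0.946894, 1.3869, 1.71)–(-1.345, 1.3869, 1.71)  len=2.2919
  (v5,v7,v1) [-+-] → (1.345, 1.3869, 1.71)–(0.946894, 1.3869, 1.71)  len=0.3981
  (v6,v4,v2) [+-+] → (1.345, 1.3869, -1.71)–(-0.946894, 1.3869, -1.71)  len=2.2919
  (v6,v5,v4) [+--] → (1.345, 1.3869, -1.20386)–(1.345, 1.3869, -1.71)  len=0.5061
  (v7,v5,v6) [+-+] → (1.345, 1.3869, 1.71)–(1.345, 1.3869, -1.20386)  len=2.9139

Chained into 1 loop(s):
  loop 1: 8 segments, perimeter = 12.2200
Total perimeter = 12.220

loops=1 perimeter=12.220


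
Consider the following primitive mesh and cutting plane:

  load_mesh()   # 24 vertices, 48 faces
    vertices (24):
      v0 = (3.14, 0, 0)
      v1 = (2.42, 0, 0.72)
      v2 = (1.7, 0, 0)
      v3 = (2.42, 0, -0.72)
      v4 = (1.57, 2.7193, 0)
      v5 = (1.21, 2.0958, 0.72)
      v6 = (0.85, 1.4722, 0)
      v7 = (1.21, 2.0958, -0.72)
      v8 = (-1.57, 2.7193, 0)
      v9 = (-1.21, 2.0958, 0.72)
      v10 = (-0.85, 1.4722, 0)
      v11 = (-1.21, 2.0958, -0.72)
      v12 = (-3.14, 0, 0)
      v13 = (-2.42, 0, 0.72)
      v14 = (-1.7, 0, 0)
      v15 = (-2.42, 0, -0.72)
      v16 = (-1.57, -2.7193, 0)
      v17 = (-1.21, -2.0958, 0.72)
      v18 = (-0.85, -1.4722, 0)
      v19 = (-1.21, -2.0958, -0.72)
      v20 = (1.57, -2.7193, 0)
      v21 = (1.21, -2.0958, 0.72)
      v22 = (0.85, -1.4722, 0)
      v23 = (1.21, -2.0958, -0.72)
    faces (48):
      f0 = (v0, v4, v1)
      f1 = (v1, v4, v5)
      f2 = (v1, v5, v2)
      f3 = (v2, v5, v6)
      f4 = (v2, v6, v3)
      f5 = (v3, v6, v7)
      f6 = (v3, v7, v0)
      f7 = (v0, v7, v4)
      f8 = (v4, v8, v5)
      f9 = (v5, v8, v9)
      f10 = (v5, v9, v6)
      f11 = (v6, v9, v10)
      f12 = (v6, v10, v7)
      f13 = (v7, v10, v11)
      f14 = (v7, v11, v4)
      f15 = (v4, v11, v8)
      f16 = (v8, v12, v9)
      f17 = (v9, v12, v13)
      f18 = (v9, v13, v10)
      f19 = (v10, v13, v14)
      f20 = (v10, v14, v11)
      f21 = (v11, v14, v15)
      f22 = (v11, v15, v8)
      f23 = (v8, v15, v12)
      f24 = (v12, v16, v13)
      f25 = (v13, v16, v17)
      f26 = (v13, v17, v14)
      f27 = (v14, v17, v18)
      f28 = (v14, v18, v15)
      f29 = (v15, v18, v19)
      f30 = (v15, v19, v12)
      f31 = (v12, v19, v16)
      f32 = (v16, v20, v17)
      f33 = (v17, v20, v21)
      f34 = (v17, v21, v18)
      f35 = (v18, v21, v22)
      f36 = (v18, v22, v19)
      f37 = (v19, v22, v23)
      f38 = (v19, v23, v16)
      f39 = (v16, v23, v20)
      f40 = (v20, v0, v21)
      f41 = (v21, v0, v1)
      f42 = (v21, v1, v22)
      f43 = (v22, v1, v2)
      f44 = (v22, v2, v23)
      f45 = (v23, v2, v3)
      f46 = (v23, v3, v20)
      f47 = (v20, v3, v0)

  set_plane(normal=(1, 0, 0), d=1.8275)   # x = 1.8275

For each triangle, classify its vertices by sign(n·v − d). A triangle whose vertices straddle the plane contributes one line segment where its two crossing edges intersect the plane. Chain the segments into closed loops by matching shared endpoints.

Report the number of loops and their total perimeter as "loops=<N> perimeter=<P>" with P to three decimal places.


Straddling triangles (14 of 48):
  (v0,v4,v1) [+-+] → (1.8275, 2.2733, 0)–(1.8275, 1.89551, 0.218118)  len=0.4362
  (v1,v4,v5) [+--] → (1.8275, 1.89551, 0.218118)–(1.8275, 1.02625, 0.72)  len=1.0037
  (v1,v5,v2) [+--] → (1.8275, 1.02625, 0.72)–(1.8275, 0, 0.1275)  len=1.1850
  (v2,v6,v3) [--+] → (1.8275, 0.555591, -0.44828)–(1.8275, 0, -0.1275)  len=0.6415
  (v3,v6,v7) [+--] → (1.8275, 0.555591, -0.44828)–(1.8275, 1.02625, -0.72)  len=0.5435
  (v3,v7,v0) [+-+] → (1.8275, 1.02625, -0.72)–(1.8275, 1.42525, -0.489637)  len=0.4607
  (v0,v7,v4) [+--] → (1.8275, 1.42525, -0.489637)–(1.8275, 2.2733, 0)  len=0.9792
  (v20,v0,v21) [-+-] → (1.8275, -2.2733, 0)–(1.8275, -1.42525, 0.489637)  len=0.9792
  (v21,v0,v1) [-++] → (1.8275, -1.42525, 0.489637)–(1.8275, -1.02625, 0.72)  len=0.4607
  (v21,v1,v22) [-+-] → (1.8275, -1.02625, 0.72)–(1.8275, -0.555591, 0.44828)  len=0.5435
  (v22,v1,v2) [-+-] → (1.8275, -0.555591, 0.44828)–(1.8275, 0, 0.1275)  len=0.6415
  (v23,v2,v3) [--+] → (1.8275, 0, -0.1275)–(1.8275, -1.02625, -0.72)  len=1.1850
  (v23,v3,v20) [-+-] → (1.8275, -1.02625, -0.72)–(1.8275, -1.89551, -0.218118)  len=1.0037
  (v20,v3,v0) [-++] → (1.8275, -1.89551, -0.218118)–(1.8275, -2.2733, 0)  len=0.4362

Chained into 1 loop(s):
  loop 1: 14 segments, perimeter = 10.4999
Total perimeter = 10.500

loops=1 perimeter=10.500


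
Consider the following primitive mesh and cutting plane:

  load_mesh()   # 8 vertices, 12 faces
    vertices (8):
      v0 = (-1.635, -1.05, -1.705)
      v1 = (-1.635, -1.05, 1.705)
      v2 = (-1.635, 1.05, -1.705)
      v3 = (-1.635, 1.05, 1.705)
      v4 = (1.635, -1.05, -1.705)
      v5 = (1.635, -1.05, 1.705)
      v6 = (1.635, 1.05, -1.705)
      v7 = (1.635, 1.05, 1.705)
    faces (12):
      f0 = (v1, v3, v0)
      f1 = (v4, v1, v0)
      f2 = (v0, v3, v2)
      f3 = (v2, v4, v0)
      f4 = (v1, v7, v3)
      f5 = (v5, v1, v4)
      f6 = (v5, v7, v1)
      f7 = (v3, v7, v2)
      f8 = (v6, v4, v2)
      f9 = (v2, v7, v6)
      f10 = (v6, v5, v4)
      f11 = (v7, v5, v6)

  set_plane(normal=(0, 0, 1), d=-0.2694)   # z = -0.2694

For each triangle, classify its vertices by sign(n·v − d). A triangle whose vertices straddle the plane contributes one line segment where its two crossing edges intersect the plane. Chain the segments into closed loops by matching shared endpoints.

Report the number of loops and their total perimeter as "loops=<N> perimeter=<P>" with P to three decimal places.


loops=1 perimeter=10.740

Straddling triangles (8 of 12):
  (v1,v3,v0) [++-] → (-1.635, -0.165906, -0.2694)–(-1.635, -1.05, -0.2694)  len=0.8841
  (v4,v1,v0) [-+-] → (0.25834, -1.05, -0.2694)–(-1.635, -1.05, -0.2694)  len=1.8933
  (v0,v3,v2) [-+-] → (-1.635, -0.165906, -0.2694)–(-1.635, 1.05, -0.2694)  len=1.2159
  (v5,v1,v4) [++-] → (0.25834, -1.05, -0.2694)–(1.635, -1.05, -0.2694)  len=1.3767
  (v3,v7,v2) [++-] → (-0.25834, 1.05, -0.2694)–(-1.635, 1.05, -0.2694)  len=1.3767
  (v2,v7,v6) [-+-] → (-0.25834, 1.05, -0.2694)–(1.635, 1.05, -0.2694)  len=1.8933
  (v6,v5,v4) [-+-] → (1.635, 0.165906, -0.2694)–(1.635, -1.05, -0.2694)  len=1.2159
  (v7,v5,v6) [++-] → (1.635, 0.165906, -0.2694)–(1.635, 1.05, -0.2694)  len=0.8841

Chained into 1 loop(s):
  loop 1: 8 segments, perimeter = 10.7400
Total perimeter = 10.740


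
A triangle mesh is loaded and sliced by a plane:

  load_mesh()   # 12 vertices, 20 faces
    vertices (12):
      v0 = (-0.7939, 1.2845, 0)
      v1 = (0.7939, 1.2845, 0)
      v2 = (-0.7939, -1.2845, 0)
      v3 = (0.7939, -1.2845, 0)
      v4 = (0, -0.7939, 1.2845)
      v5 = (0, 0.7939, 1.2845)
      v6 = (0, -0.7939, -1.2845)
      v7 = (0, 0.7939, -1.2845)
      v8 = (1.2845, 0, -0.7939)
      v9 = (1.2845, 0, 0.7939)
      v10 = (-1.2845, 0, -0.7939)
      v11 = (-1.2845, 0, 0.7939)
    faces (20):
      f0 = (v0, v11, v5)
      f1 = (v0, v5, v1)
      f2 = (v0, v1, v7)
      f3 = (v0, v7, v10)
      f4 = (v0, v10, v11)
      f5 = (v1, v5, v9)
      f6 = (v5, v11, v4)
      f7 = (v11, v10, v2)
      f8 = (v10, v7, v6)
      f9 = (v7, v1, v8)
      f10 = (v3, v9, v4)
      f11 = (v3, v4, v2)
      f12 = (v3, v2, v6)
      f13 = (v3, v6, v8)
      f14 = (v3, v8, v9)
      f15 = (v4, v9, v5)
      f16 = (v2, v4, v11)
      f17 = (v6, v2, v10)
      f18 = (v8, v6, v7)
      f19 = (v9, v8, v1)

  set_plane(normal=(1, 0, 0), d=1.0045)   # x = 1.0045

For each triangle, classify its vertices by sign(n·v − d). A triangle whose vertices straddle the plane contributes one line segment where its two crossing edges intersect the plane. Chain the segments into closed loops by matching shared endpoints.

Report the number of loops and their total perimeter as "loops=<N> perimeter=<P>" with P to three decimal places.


Straddling triangles (8 of 20):
  (v1,v5,v9) [--+] → (1.0045, 0.173057, 0.900843)–(1.0045, 0.733102, 0.340798)  len=0.7920
  (v7,v1,v8) [--+] → (1.0045, 0.733102, -0.340798)–(1.0045, 0.173057, -0.900843)  len=0.7920
  (v3,v9,v4) [-+-] → (1.0045, -0.733102, 0.340798)–(1.0045, -0.173057, 0.900843)  len=0.7920
  (v3,v6,v8) [--+] → (1.0045, -0.173057, -0.900843)–(1.0045, -0.733102, -0.340798)  len=0.7920
  (v3,v8,v9) [-++] → (1.0045, -0.733102, -0.340798)–(1.0045, -0.733102, 0.340798)  len=0.6816
  (v4,v9,v5) [-+-] → (1.0045, -0.173057, 0.900843)–(1.0045, 0.173057, 0.900843)  len=0.3461
  (v8,v6,v7) [+--] → (1.0045, -0.173057, -0.900843)–(1.0045, 0.173057, -0.900843)  len=0.3461
  (v9,v8,v1) [++-] → (1.0045, 0.733102, -0.340798)–(1.0045, 0.733102, 0.340798)  len=0.6816

Chained into 1 loop(s):
  loop 1: 8 segments, perimeter = 5.2235
Total perimeter = 5.224

loops=1 perimeter=5.224


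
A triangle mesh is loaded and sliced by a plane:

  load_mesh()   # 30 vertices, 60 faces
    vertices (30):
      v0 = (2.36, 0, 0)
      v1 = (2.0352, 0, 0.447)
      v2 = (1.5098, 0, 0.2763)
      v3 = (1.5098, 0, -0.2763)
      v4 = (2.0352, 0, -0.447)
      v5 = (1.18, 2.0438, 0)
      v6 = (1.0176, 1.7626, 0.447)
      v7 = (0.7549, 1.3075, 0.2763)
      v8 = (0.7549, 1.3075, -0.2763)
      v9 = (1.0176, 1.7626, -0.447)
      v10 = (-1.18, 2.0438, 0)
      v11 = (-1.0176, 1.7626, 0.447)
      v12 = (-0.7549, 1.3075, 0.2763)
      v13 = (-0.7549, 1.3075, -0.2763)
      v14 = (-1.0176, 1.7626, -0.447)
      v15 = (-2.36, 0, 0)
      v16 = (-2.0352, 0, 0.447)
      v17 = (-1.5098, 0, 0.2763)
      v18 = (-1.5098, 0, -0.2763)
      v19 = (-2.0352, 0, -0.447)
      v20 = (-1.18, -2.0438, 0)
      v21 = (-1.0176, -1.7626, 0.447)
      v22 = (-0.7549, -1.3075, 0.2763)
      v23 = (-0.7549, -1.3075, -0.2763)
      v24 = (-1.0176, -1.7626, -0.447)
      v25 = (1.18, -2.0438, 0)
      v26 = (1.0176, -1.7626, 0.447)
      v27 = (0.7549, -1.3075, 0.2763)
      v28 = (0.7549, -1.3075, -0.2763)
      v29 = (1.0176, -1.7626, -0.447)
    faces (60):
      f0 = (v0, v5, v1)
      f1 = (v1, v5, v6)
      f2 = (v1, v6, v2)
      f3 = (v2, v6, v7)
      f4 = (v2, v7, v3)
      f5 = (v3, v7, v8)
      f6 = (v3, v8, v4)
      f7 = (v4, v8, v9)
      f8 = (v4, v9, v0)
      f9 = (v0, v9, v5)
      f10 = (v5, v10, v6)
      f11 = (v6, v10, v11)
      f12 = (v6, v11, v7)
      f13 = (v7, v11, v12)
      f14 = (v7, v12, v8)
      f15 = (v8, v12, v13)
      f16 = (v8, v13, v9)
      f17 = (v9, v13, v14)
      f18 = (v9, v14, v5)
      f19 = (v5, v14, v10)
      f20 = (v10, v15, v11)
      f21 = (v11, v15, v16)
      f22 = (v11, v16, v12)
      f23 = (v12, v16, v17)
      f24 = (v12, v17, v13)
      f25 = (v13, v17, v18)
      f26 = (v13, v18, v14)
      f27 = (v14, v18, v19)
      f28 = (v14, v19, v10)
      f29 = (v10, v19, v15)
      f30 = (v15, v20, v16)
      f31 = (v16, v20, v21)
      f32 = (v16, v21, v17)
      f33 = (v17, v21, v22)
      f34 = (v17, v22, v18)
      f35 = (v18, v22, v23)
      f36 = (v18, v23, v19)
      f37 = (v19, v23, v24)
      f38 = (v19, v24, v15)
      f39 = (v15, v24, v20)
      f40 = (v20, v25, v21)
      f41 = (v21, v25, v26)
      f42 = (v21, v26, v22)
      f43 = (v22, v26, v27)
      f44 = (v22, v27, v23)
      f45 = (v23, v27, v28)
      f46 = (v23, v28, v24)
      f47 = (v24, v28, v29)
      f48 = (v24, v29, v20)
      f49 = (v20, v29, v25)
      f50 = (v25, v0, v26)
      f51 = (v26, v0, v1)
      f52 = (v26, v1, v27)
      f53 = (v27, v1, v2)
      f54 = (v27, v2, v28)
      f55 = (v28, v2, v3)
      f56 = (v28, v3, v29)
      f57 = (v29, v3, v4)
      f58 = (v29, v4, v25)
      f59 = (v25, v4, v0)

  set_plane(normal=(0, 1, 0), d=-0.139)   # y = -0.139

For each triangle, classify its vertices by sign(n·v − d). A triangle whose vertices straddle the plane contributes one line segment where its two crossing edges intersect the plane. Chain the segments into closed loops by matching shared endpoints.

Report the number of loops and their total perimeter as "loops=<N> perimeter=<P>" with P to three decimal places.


loops=2 perimeter=5.525

Straddling triangles (20 of 60):
  (v15,v20,v16) [+-+] → (-2.27975, -0.139, 0)–(-1.97704, -0.139, 0.416599)  len=0.5150
  (v16,v20,v21) [+--] → (-1.97704, -0.139, 0.416599)–(-1.95495, -0.139, 0.447)  len=0.0376
  (v16,v21,v17) [+-+] → (-1.95495, -0.139, 0.447)–(-1.47098, -0.139, 0.289762)  len=0.5089
  (v17,v21,v22) [+--] → (-1.47098, -0.139, 0.289762)–(-1.42955, -0.139, 0.2763)  len=0.0436
  (v17,v22,v18) [+-+] → (-1.42955, -0.139, 0.2763)–(-1.42955, -0.139, -0.217553)  len=0.4939
  (v18,v22,v23) [+--] → (-1.42955, -0.139, -0.217553)–(-1.42955, -0.139, -0.2763)  len=0.0587
  (v18,v23,v19) [+-+] → (-1.42955, -0.139, -0.2763)–(-1.89909, -0.139, -0.428853)  len=0.4937
  (v19,v23,v24) [+--] → (-1.89909, -0.139, -0.428853)–(-1.95495, -0.139, -0.447)  len=0.0587
  (v19,v24,v15) [+-+] → (-1.95495, -0.139, -0.447)–(-2.25414, -0.139, -0.0352508)  len=0.5090
  (v15,v24,v20) [+--] → (-2.25414, -0.139, -0.0352508)–(-2.27975, -0.139, 0)  len=0.0436
  (v25,v0,v26) [-+-] → (2.27975, -0.139, 0)–(2.25414, -0.139, 0.0352508)  len=0.0436
  (v26,v0,v1) [-++] → (2.25414, -0.139, 0.0352508)–(1.95495, -0.139, 0.447)  len=0.5090
  (v26,v1,v27) [-+-] → (1.95495, -0.139, 0.447)–(1.89909, -0.139, 0.428853)  len=0.0587
  (v27,v1,v2) [-++] → (1.89909, -0.139, 0.428853)–(1.42955, -0.139, 0.2763)  len=0.4937
  (v27,v2,v28) [-+-] → (1.42955, -0.139, 0.2763)–(1.42955, -0.139, 0.217553)  len=0.0587
  (v28,v2,v3) [-++] → (1.42955, -0.139, 0.217553)–(1.42955, -0.139, -0.2763)  len=0.4939
  (v28,v3,v29) [-+-] → (1.42955, -0.139, -0.2763)–(1.47098, -0.139, -0.289762)  len=0.0436
  (v29,v3,v4) [-++] → (1.47098, -0.139, -0.289762)–(1.95495, -0.139, -0.447)  len=0.5089
  (v29,v4,v25) [-+-] → (1.95495, -0.139, -0.447)–(1.97704, -0.139, -0.416599)  len=0.0376
  (v25,v4,v0) [-++] → (1.97704, -0.139, -0.416599)–(2.27975, -0.139, 0)  len=0.5150

Chained into 2 loop(s):
  loop 1: 10 segments, perimeter = 2.7626
  loop 2: 10 segments, perimeter = 2.7626
Total perimeter = 5.525


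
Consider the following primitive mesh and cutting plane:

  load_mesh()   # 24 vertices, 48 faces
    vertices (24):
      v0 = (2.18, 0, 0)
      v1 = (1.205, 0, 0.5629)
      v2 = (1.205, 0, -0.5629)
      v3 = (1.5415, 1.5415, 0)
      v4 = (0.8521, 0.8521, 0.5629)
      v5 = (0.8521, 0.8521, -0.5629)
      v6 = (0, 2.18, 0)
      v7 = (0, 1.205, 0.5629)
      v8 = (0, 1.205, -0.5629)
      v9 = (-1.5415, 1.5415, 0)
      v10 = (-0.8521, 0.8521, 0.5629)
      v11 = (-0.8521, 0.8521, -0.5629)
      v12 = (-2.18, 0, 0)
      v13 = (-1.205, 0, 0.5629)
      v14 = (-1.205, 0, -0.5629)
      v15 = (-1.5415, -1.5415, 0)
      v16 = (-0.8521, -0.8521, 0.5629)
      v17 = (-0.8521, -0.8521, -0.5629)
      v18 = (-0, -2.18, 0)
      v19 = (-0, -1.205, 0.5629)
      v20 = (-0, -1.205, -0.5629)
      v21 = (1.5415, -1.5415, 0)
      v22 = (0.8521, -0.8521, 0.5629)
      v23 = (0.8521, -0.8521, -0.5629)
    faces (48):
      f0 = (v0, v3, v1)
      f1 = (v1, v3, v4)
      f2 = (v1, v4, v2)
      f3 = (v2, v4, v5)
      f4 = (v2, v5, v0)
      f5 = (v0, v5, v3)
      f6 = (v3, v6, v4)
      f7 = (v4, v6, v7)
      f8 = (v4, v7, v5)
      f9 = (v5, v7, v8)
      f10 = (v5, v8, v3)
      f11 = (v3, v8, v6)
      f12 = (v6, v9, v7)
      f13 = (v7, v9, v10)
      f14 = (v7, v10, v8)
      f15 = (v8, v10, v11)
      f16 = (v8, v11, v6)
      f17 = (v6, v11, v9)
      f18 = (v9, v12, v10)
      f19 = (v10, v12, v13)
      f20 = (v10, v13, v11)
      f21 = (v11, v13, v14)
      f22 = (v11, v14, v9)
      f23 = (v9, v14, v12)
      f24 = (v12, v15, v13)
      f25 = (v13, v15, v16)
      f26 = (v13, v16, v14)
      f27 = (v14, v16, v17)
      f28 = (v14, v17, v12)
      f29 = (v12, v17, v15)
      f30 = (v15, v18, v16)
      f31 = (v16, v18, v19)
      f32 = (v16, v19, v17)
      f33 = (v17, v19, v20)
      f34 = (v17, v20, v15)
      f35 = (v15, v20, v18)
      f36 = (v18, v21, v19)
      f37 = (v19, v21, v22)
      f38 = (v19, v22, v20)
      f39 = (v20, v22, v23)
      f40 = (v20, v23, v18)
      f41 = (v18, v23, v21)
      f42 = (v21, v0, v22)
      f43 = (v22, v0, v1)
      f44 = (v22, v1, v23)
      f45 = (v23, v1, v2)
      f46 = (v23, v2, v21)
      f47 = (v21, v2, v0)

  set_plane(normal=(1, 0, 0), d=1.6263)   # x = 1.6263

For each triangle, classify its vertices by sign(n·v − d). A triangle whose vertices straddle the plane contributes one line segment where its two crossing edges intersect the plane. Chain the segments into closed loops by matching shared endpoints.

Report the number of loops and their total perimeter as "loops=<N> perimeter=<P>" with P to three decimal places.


Straddling triangles (6 of 48):
  (v0,v3,v1) [+--] → (1.6263, 1.33677, 0)–(1.6263, 0, 0.319669)  len=1.3745
  (v2,v5,v0) [--+] → (1.6263, 0.355304, -0.234715)–(1.6263, 0, -0.319669)  len=0.3653
  (v0,v5,v3) [+--] → (1.6263, 0.355304, -0.234715)–(1.6263, 1.33677, 0)  len=1.0091
  (v21,v0,v22) [-+-] → (1.6263, -1.33677, 0)–(1.6263, -0.355304, 0.234715)  len=1.0091
  (v22,v0,v1) [-+-] → (1.6263, -0.355304, 0.234715)–(1.6263, 0, 0.319669)  len=0.3653
  (v21,v2,v0) [--+] → (1.6263, 0, -0.319669)–(1.6263, -1.33677, 0)  len=1.3745

Chained into 1 loop(s):
  loop 1: 6 segments, perimeter = 5.4978
Total perimeter = 5.498

loops=1 perimeter=5.498


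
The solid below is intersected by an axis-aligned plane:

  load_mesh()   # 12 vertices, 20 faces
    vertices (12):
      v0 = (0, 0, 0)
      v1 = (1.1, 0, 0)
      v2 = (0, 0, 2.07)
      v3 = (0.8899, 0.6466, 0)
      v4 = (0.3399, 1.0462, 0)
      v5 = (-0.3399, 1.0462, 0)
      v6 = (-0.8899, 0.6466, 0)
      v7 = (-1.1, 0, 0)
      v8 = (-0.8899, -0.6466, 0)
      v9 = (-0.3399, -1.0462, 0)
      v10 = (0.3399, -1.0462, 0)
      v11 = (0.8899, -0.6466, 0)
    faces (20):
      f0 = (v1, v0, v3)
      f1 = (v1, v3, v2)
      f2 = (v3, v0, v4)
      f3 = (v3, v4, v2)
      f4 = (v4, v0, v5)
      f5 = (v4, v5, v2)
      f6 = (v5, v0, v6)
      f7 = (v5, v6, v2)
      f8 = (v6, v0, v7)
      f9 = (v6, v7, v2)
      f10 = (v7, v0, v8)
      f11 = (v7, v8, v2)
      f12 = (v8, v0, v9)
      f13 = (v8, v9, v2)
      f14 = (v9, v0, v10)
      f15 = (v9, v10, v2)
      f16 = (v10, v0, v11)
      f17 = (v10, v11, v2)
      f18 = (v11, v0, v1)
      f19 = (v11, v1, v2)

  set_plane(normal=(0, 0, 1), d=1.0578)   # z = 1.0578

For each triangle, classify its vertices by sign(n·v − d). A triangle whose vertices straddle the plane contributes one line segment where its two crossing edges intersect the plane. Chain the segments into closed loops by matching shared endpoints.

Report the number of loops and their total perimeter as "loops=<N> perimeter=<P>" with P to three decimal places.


loops=1 perimeter=3.324

Straddling triangles (10 of 20):
  (v1,v3,v2) [--+] → (0.435148, 0.316178, 1.0578)–(0.537884, 0, 1.0578)  len=0.3325
  (v3,v4,v2) [--+] → (0.166206, 0.511577, 1.0578)–(0.435148, 0.316178, 1.0578)  len=0.3324
  (v4,v5,v2) [--+] → (-0.166206, 0.511577, 1.0578)–(0.166206, 0.511577, 1.0578)  len=0.3324
  (v5,v6,v2) [--+] → (-0.435148, 0.316178, 1.0578)–(-0.166206, 0.511577, 1.0578)  len=0.3324
  (v6,v7,v2) [--+] → (-0.537884, 0, 1.0578)–(-0.435148, 0.316178, 1.0578)  len=0.3325
  (v7,v8,v2) [--+] → (-0.435148, -0.316178, 1.0578)–(-0.537884, 0, 1.0578)  len=0.3325
  (v8,v9,v2) [--+] → (-0.166206, -0.511577, 1.0578)–(-0.435148, -0.316178, 1.0578)  len=0.3324
  (v9,v10,v2) [--+] → (0.166206, -0.511577, 1.0578)–(-0.166206, -0.511577, 1.0578)  len=0.3324
  (v10,v11,v2) [--+] → (0.435148, -0.316178, 1.0578)–(0.166206, -0.511577, 1.0578)  len=0.3324
  (v11,v1,v2) [--+] → (0.537884, 0, 1.0578)–(0.435148, -0.316178, 1.0578)  len=0.3325

Chained into 1 loop(s):
  loop 1: 10 segments, perimeter = 3.3244
Total perimeter = 3.324


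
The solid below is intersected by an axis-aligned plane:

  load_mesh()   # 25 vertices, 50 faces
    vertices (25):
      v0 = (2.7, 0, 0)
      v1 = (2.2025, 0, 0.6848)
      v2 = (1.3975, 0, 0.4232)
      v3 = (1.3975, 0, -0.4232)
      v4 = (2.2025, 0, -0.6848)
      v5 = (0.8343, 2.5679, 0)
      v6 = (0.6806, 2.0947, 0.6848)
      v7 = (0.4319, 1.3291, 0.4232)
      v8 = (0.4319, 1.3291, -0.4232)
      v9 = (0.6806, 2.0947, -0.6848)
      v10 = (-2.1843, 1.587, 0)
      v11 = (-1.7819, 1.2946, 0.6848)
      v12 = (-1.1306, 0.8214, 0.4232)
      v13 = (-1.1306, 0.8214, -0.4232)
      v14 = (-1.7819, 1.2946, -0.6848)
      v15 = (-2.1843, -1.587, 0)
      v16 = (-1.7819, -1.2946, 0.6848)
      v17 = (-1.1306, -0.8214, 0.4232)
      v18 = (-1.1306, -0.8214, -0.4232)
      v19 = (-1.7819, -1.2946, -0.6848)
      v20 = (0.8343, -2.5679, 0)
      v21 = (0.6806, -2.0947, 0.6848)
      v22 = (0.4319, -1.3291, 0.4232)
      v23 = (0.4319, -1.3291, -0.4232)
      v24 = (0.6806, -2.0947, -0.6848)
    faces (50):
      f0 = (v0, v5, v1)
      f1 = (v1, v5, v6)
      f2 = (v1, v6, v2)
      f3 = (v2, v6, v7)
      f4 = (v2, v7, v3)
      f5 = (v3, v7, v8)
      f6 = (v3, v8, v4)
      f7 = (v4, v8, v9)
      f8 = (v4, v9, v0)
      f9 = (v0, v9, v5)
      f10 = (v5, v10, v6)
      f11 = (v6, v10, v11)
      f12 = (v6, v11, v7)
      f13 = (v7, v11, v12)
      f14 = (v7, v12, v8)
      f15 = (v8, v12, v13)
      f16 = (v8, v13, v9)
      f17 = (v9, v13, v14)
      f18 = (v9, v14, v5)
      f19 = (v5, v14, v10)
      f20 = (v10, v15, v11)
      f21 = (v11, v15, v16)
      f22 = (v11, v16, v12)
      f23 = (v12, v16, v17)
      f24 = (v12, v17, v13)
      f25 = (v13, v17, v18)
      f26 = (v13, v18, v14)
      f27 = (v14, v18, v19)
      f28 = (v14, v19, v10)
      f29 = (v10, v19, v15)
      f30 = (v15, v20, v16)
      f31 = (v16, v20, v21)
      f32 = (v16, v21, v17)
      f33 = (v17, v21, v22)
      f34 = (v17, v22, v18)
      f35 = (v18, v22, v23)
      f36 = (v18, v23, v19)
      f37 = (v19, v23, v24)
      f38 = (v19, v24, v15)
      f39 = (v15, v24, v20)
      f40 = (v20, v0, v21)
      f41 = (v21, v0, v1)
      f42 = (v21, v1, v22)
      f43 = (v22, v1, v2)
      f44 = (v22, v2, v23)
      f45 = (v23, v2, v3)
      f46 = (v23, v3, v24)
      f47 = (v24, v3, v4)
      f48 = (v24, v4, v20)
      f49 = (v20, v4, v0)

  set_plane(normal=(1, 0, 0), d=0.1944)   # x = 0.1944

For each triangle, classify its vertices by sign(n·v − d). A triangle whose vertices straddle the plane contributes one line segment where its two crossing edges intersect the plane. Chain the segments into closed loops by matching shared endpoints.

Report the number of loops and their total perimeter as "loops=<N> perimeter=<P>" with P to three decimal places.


Straddling triangles (20 of 50):
  (v5,v10,v6) [+-+] → (0.1944, 2.35996, 0)–(0.1944, 2.00854, 0.568583)  len=0.6684
  (v6,v10,v11) [+--] → (0.1944, 2.00854, 0.568583)–(0.1944, 1.93673, 0.6848)  len=0.1366
  (v6,v11,v7) [+-+] → (0.1944, 1.93673, 0.6848)–(0.1944, 1.3254, 0.451265)  len=0.6544
  (v7,v11,v12) [+--] → (0.1944, 1.3254, 0.451265)–(0.1944, 1.25193, 0.4232)  len=0.0786
  (v7,v12,v8) [+-+] → (0.1944, 1.25193, 0.4232)–(0.1944, 1.25193, -0.294547)  len=0.7177
  (v8,v12,v13) [+--] → (0.1944, 1.25193, -0.294547)–(0.1944, 1.25193, -0.4232)  len=0.1287
  (v8,v13,v9) [+-+] → (0.1944, 1.25193, -0.4232)–(0.1944, 1.75289, -0.614576)  len=0.5363
  (v9,v13,v14) [+--] → (0.1944, 1.75289, -0.614576)–(0.1944, 1.93673, -0.6848)  len=0.1968
  (v9,v14,v5) [+-+] → (0.1944, 1.93673, -0.6848)–(0.1944, 2.25646, -0.167496)  len=0.6081
  (v5,v14,v10) [+--] → (0.1944, 2.25646, -0.167496)–(0.1944, 2.35996, 0)  len=0.1969
  (v15,v20,v16) [-+-] → (0.1944, -2.35996, 0)–(0.1944, -2.25646, 0.167496)  len=0.1969
  (v16,v20,v21) [-++] → (0.1944, -2.25646, 0.167496)–(0.1944, -1.93673, 0.6848)  len=0.6081
  (v16,v21,v17) [-+-] → (0.1944, -1.93673, 0.6848)–(0.1944, -1.75289, 0.614576)  len=0.1968
  (v17,v21,v22) [-++] → (0.1944, -1.75289, 0.614576)–(0.1944, -1.25193, 0.4232)  len=0.5363
  (v17,v22,v18) [-+-] → (0.1944, -1.25193, 0.4232)–(0.1944, -1.25193, 0.294547)  len=0.1287
  (v18,v22,v23) [-++] → (0.1944, -1.25193, 0.294547)–(0.1944, -1.25193, -0.4232)  len=0.7177
  (v18,v23,v19) [-+-] → (0.1944, -1.25193, -0.4232)–(0.1944, -1.3254, -0.451265)  len=0.0786
  (v19,v23,v24) [-++] → (0.1944, -1.3254, -0.451265)–(0.1944, -1.93673, -0.6848)  len=0.6544
  (v19,v24,v15) [-+-] → (0.1944, -1.93673, -0.6848)–(0.1944, -2.00854, -0.568583)  len=0.1366
  (v15,v24,v20) [-++] → (0.1944, -2.00854, -0.568583)–(0.1944, -2.35996, 0)  len=0.6684

Chained into 2 loop(s):
  loop 1: 10 segments, perimeter = 3.9226
  loop 2: 10 segments, perimeter = 3.9226
Total perimeter = 7.845

loops=2 perimeter=7.845
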